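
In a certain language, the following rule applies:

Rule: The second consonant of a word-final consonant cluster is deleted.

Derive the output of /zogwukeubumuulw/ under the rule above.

zogwukeubumuul

/w/ is the second consonant of a word-final cluster /lw/, so it deletes.
The other instances of /z/, /g/, /w/, /k/, /b/, /m/, /l/ do not occur in the required environment and remain unchanged.
Surface form: [zogwukeubumuul].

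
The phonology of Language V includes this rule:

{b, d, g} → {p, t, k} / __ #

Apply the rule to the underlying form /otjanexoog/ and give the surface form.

/g/ is a voiced stop in word-final position, so it devoices to [k].
Surface form: [otjanexook].

otjanexook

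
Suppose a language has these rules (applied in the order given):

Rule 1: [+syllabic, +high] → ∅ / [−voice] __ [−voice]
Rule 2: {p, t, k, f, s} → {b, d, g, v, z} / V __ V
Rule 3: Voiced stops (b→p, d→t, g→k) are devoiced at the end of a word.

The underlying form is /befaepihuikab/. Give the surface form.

Rule 1 (high vowel syncope): /i/ is a high vowel flanked by voiceless consonants /p/ and /h/, so it deletes. /befaepihuikab/ → befaephuikab.
Rule 2 (intervocalic voicing): /f/ is a voiceless obstruent between vowels /e/ and /a/, so it voices to [v]. /k/ is a voiceless obstruent between vowels /i/ and /a/, so it voices to [g]. /befaephuikab/ → bevaephuigab.
Rule 3 (final devoicing): /b/ is a voiced stop in word-final position, so it devoices to [p]. /bevaephuigab/ → bevaephuigap.

bevaephuigap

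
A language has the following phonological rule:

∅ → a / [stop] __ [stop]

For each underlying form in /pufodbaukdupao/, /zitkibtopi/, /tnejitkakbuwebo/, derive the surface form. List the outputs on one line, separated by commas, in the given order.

/pufodbaukdupao/: /d/ and /b/ form a stop–stop cluster, so [a] is inserted between them. /k/ and /d/ form a stop–stop cluster, so [a] is inserted between them. → [pufodabaukadupao].
/zitkibtopi/: /t/ and /k/ form a stop–stop cluster, so [a] is inserted between them. /b/ and /t/ form a stop–stop cluster, so [a] is inserted between them. → [zitakibatopi].
/tnejitkakbuwebo/: /t/ and /k/ form a stop–stop cluster, so [a] is inserted between them. /k/ and /b/ form a stop–stop cluster, so [a] is inserted between them. → [tnejitakakabuwebo].

pufodabaukadupao, zitakibatopi, tnejitakakabuwebo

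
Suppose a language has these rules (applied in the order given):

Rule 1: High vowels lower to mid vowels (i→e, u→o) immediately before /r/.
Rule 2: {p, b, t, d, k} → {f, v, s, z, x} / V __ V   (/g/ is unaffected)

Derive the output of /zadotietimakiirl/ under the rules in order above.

Rule 1 (pre-rhotic lowering): /i/ is a high vowel immediately before /r/, so it lowers to [e]. /zadotietimakiirl/ → zadotietimakierl.
Rule 2 (intervocalic spirantization): /d/ is a stop between vowels /a/ and /o/, so it spirantizes to the fricative [z]. /t/ is a stop between vowels /o/ and /i/, so it spirantizes to the fricative [s]. /t/ is a stop between vowels /e/ and /i/, so it spirantizes to the fricative [s]. /k/ is a stop between vowels /a/ and /i/, so it spirantizes to the fricative [x]. /zadotietimakierl/ → zazosiesimaxierl.

zazosiesimaxierl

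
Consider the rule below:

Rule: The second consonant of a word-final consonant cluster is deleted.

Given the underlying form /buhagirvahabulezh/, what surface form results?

/h/ is the second consonant of a word-final cluster /zh/, so it deletes.
Surface form: [buhagirvahabulez].

buhagirvahabulez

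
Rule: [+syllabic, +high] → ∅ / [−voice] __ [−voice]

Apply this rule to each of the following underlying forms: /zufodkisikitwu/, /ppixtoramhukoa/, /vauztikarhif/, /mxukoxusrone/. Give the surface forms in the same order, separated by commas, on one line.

/zufodkisikitwu/: /i/ is a high vowel flanked by voiceless consonants /k/ and /s/, so it deletes. /i/ is a high vowel flanked by voiceless consonants /s/ and /k/, so it deletes. /i/ is a high vowel flanked by voiceless consonants /k/ and /t/, so it deletes. → [zufodksktwu].
/ppixtoramhukoa/: /i/ is a high vowel flanked by voiceless consonants /p/ and /x/, so it deletes. /u/ is a high vowel flanked by voiceless consonants /h/ and /k/, so it deletes. → [ppxtoramhkoa].
/vauztikarhif/: /i/ is a high vowel flanked by voiceless consonants /t/ and /k/, so it deletes. /i/ is a high vowel flanked by voiceless consonants /h/ and /f/, so it deletes. → [vauztkarhf].
/mxukoxusrone/: /u/ is a high vowel flanked by voiceless consonants /x/ and /k/, so it deletes. /u/ is a high vowel flanked by voiceless consonants /x/ and /s/, so it deletes. → [mxkoxsrone].

zufodksktwu, ppxtoramhkoa, vauztkarhf, mxkoxsrone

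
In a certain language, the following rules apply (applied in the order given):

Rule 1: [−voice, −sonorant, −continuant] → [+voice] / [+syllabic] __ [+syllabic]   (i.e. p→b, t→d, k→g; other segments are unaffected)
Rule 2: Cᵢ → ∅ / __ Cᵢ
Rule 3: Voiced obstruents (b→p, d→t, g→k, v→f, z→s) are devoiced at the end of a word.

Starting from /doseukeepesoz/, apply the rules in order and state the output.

Rule 1 (intervocalic voicing): /k/ is a voiceless stop between vowels /u/ and /e/, so it voices to [g]. /p/ is a voiceless stop between vowels /e/ and /e/, so it voices to [b]. /doseukeepesoz/ → doseugeebesoz.
Rule 2 (degemination): no segment meets the environment; /doseugeebesoz/ is unchanged.
Rule 3 (final devoicing): /z/ is a voiced obstruent in word-final position, so it devoices to [s]. /doseugeebesoz/ → doseugeebesos.

doseugeebesos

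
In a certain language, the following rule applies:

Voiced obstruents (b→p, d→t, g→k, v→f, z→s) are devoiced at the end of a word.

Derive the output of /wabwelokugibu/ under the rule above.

wabwelokugibu

No segment of /wabwelokugibu/ meets the structural description of the rule, so the form surfaces unchanged.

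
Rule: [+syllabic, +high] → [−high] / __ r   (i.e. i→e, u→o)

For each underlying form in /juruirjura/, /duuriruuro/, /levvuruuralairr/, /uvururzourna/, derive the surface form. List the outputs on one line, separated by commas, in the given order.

joruerjora, duoreruoro, levvoruoralaerr, uvororzoorna

/juruirjura/: /u/ is a high vowel immediately before /r/, so it lowers to [o]. /i/ is a high vowel immediately before /r/, so it lowers to [e]. /u/ is a high vowel immediately before /r/, so it lowers to [o]. → [joruerjora].
/duuriruuro/: /u/ is a high vowel immediately before /r/, so it lowers to [o]. /i/ is a high vowel immediately before /r/, so it lowers to [e]. /u/ is a high vowel immediately before /r/, so it lowers to [o]. → [duoreruoro].
/levvuruuralairr/: /u/ is a high vowel immediately before /r/, so it lowers to [o]. /u/ is a high vowel immediately before /r/, so it lowers to [o]. /i/ is a high vowel immediately before /r/, so it lowers to [e]. → [levvoruoralaerr].
/uvururzourna/: /u/ is a high vowel immediately before /r/, so it lowers to [o]. /u/ is a high vowel immediately before /r/, so it lowers to [o]. /u/ is a high vowel immediately before /r/, so it lowers to [o]. → [uvororzoorna].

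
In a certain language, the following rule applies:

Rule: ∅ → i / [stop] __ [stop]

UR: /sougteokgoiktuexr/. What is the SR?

/g/ and /t/ form a stop–stop cluster, so [i] is inserted between them.
/k/ and /g/ form a stop–stop cluster, so [i] is inserted between them.
/k/ and /t/ form a stop–stop cluster, so [i] is inserted between them.
Surface form: [sougiteokigoikituexr].

sougiteokigoikituexr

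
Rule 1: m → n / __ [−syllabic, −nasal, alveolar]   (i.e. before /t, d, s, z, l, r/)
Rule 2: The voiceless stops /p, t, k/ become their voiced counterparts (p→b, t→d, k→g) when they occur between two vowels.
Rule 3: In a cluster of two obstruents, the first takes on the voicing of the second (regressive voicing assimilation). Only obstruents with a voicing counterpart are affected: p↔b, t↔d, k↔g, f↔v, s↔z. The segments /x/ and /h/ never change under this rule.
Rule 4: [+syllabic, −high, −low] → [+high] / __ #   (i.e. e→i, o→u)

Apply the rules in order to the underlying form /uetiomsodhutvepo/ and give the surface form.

Rule 1 (nasal place assimilation): /m/ precedes the alveolar consonant /s/, so it assimilates in place to [n]. /uetiomsodhutvepo/ → uetionsodhutvepo.
Rule 2 (intervocalic voicing): /t/ is a voiceless stop between vowels /e/ and /i/, so it voices to [d]. /p/ is a voiceless stop between vowels /e/ and /o/, so it voices to [b]. /uetionsodhutvepo/ → uedionsodhutvebo.
Rule 3 (regressive voicing assimilation): /d/ precedes the voiceless obstruent /h/, so it devoices to [t] by assimilation. /t/ precedes the voiced obstruent /v/, so it voices to [d] by assimilation. /uedionsodhutvebo/ → uedionsothudvebo.
Rule 4 (final vowel raising): /o/ is a mid vowel in word-final position, so it raises to [u]. /uedionsothudvebo/ → uedionsothudvebu.

uedionsothudvebu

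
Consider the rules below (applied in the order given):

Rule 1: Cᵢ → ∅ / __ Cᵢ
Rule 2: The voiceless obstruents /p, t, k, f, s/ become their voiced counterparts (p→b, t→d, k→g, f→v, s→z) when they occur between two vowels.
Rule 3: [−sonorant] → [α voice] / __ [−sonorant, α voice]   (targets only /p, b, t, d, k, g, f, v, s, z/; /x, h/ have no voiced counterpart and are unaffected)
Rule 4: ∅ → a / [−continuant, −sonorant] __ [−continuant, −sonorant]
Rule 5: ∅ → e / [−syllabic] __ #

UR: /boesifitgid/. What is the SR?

Rule 1 (degemination): no segment meets the environment; /boesifitgid/ is unchanged.
Rule 2 (intervocalic voicing): /s/ is a voiceless obstruent between vowels /e/ and /i/, so it voices to [z]. /f/ is a voiceless obstruent between vowels /i/ and /i/, so it voices to [v]. /boesifitgid/ → boezivitgid.
Rule 3 (regressive voicing assimilation): /t/ precedes the voiced obstruent /g/, so it voices to [d] by assimilation. /boezivitgid/ → boezividgid.
Rule 4 (stop-cluster a-epenthesis): /d/ and /g/ form a stop–stop cluster, so [a] is inserted between them. /boezividgid/ → boezividagid.
Rule 5 (final e-epenthesis): the form ends in the consonant /d/, so [e] is inserted word-finally. /boezividagid/ → boezividagide.

boezividagide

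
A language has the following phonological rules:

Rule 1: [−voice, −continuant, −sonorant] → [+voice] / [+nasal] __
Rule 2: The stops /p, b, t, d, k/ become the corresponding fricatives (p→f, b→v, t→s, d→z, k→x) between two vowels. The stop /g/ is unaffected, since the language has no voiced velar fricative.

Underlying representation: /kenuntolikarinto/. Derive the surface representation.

kenundolixarindo

Rule 1 (post-nasal voicing): /t/ is a voiceless stop immediately after the nasal /n/, so it voices to [d]. /t/ is a voiceless stop immediately after the nasal /n/, so it voices to [d]. /kenuntolikarinto/ → kenundolikarindo.
Rule 2 (intervocalic spirantization): /k/ is a stop between vowels /i/ and /a/, so it spirantizes to the fricative [x]. /kenundolikarindo/ → kenundolixarindo.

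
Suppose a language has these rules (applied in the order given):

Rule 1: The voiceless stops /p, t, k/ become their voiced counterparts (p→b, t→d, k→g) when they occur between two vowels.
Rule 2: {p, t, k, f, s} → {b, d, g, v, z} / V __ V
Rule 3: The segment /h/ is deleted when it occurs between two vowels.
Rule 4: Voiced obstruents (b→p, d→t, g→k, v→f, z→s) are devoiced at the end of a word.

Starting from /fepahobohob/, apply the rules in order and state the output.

Rule 1 (intervocalic voicing): /p/ is a voiceless stop between vowels /e/ and /a/, so it voices to [b]. /fepahobohob/ → febahobohob.
Rule 2 (intervocalic voicing): no segment meets the environment; /febahobohob/ is unchanged.
Rule 3 (intervocalic h-deletion): /h/ occurs between vowels /a/ and /o/, so it deletes. /h/ occurs between vowels /o/ and /o/, so it deletes. /febahobohob/ → febaoboob.
Rule 4 (final devoicing): /b/ is a voiced obstruent in word-final position, so it devoices to [p]. /febaoboob/ → febaoboop.

febaoboop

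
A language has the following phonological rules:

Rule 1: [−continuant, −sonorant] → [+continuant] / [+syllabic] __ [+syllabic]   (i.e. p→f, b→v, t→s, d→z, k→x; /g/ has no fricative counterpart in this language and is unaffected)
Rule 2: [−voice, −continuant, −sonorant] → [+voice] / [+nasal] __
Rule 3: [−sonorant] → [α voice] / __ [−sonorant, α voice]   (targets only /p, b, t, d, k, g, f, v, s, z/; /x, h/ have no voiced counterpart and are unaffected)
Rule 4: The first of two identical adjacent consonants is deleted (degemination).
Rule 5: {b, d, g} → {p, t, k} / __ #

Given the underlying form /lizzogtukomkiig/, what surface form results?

lizoktuxomgiik

Rule 1 (intervocalic spirantization): /k/ is a stop between vowels /u/ and /o/, so it spirantizes to the fricative [x]. /lizzogtukomkiig/ → lizzogtuxomkiig.
Rule 2 (post-nasal voicing): /k/ is a voiceless stop immediately after the nasal /m/, so it voices to [g]. /lizzogtuxomkiig/ → lizzogtuxomgiig.
Rule 3 (regressive voicing assimilation): /g/ precedes the voiceless obstruent /t/, so it devoices to [k] by assimilation. /lizzogtuxomgiig/ → lizzoktuxomgiig.
Rule 4 (degemination): /zz/ is a geminate; the first /z/ deletes. /lizzoktuxomgiig/ → lizoktuxomgiig.
Rule 5 (final devoicing): /g/ is a voiced stop in word-final position, so it devoices to [k]. /lizoktuxomgiig/ → lizoktuxomgiik.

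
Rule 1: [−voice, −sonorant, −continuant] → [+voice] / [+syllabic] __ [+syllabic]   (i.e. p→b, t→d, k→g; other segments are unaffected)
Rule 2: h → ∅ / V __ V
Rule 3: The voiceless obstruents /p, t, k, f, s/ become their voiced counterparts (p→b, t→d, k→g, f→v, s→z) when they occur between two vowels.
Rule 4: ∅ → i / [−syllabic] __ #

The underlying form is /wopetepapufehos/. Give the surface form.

Rule 1 (intervocalic voicing): /p/ is a voiceless stop between vowels /o/ and /e/, so it voices to [b]. /t/ is a voiceless stop between vowels /e/ and /e/, so it voices to [d]. /p/ is a voiceless stop between vowels /e/ and /a/, so it voices to [b]. /p/ is a voiceless stop between vowels /a/ and /u/, so it voices to [b]. /wopetepapufehos/ → wobedebabufehos.
Rule 2 (intervocalic h-deletion): /h/ occurs between vowels /e/ and /o/, so it deletes. /wobedebabufehos/ → wobedebabufeos.
Rule 3 (intervocalic voicing): /f/ is a voiceless obstruent between vowels /u/ and /e/, so it voices to [v]. /wobedebabufeos/ → wobedebabuveos.
Rule 4 (final i-epenthesis): the form ends in the consonant /s/, so [i] is inserted word-finally. /wobedebabuveos/ → wobedebabuveosi.

wobedebabuveosi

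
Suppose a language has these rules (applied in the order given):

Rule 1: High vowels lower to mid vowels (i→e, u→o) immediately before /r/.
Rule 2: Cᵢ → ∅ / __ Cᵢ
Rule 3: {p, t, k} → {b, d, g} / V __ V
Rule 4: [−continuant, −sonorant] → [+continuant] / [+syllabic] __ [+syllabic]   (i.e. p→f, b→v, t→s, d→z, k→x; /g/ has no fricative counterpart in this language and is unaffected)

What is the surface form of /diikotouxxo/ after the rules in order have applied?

diigozouxo

Rule 1 (pre-rhotic lowering): no segment meets the environment; /diikotouxxo/ is unchanged.
Rule 2 (degemination): /xx/ is a geminate; the first /x/ deletes. /diikotouxxo/ → diikotouxo.
Rule 3 (intervocalic voicing): /k/ is a voiceless stop between vowels /i/ and /o/, so it voices to [g]. /t/ is a voiceless stop between vowels /o/ and /o/, so it voices to [d]. /diikotouxo/ → diigodouxo.
Rule 4 (intervocalic spirantization): /d/ is a stop between vowels /o/ and /o/, so it spirantizes to the fricative [z]. /diigodouxo/ → diigozouxo.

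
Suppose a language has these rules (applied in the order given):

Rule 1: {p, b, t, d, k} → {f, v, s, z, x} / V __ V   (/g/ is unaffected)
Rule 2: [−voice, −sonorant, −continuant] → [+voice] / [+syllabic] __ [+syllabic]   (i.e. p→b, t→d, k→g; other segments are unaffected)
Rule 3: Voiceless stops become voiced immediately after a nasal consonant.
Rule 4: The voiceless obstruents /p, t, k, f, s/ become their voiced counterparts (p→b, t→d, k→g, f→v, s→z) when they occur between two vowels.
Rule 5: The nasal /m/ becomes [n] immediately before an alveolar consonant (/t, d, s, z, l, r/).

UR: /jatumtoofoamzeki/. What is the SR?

Rule 1 (intervocalic spirantization): /t/ is a stop between vowels /a/ and /u/, so it spirantizes to the fricative [s]. /k/ is a stop between vowels /e/ and /i/, so it spirantizes to the fricative [x]. /jatumtoofoamzeki/ → jasumtoofoamzexi.
Rule 2 (intervocalic voicing): no segment meets the environment; /jasumtoofoamzexi/ is unchanged.
Rule 3 (post-nasal voicing): /t/ is a voiceless stop immediately after the nasal /m/, so it voices to [d]. /jasumtoofoamzexi/ → jasumdoofoamzexi.
Rule 4 (intervocalic voicing): /s/ is a voiceless obstruent between vowels /a/ and /u/, so it voices to [z]. /f/ is a voiceless obstruent between vowels /o/ and /o/, so it voices to [v]. /jasumdoofoamzexi/ → jazumdoovoamzexi.
Rule 5 (nasal place assimilation): /m/ precedes the alveolar consonant /d/, so it assimilates in place to [n]. /m/ precedes the alveolar consonant /z/, so it assimilates in place to [n]. /jazumdoovoamzexi/ → jazundoovoanzexi.

jazundoovoanzexi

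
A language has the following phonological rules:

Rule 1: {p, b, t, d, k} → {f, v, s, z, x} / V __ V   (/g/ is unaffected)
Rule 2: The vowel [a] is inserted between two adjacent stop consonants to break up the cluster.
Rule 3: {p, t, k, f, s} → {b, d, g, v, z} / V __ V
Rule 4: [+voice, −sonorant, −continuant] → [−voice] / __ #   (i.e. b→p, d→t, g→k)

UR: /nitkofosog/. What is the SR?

nidagovozok

Rule 1 (intervocalic spirantization): no segment meets the environment; /nitkofosog/ is unchanged.
Rule 2 (stop-cluster a-epenthesis): /t/ and /k/ form a stop–stop cluster, so [a] is inserted between them. /nitkofosog/ → nitakofosog.
Rule 3 (intervocalic voicing): /t/ is a voiceless obstruent between vowels /i/ and /a/, so it voices to [d]. /k/ is a voiceless obstruent between vowels /a/ and /o/, so it voices to [g]. /f/ is a voiceless obstruent between vowels /o/ and /o/, so it voices to [v]. /s/ is a voiceless obstruent between vowels /o/ and /o/, so it voices to [z]. /nitakofosog/ → nidagovozog.
Rule 4 (final devoicing): /g/ is a voiced stop in word-final position, so it devoices to [k]. /nidagovozog/ → nidagovozok.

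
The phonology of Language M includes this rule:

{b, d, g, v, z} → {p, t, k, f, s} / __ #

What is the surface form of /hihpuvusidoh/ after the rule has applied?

No segment of /hihpuvusidoh/ meets the structural description of the rule, so the form surfaces unchanged.

hihpuvusidoh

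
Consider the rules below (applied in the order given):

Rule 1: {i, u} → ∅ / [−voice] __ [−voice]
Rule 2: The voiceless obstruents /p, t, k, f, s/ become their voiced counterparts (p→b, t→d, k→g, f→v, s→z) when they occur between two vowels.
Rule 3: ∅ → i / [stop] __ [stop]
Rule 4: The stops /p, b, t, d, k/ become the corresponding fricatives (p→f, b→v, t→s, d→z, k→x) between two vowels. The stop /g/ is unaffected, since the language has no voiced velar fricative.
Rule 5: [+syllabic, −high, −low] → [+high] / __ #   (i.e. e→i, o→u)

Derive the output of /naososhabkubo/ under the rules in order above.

Rule 1 (high vowel syncope): no segment meets the environment; /naososhabkubo/ is unchanged.
Rule 2 (intervocalic voicing): /s/ is a voiceless obstruent between vowels /o/ and /o/, so it voices to [z]. /naososhabkubo/ → naozoshabkubo.
Rule 3 (stop-cluster i-epenthesis): /b/ and /k/ form a stop–stop cluster, so [i] is inserted between them. /naozoshabkubo/ → naozoshabikubo.
Rule 4 (intervocalic spirantization): /b/ is a stop between vowels /a/ and /i/, so it spirantizes to the fricative [v]. /k/ is a stop between vowels /i/ and /u/, so it spirantizes to the fricative [x]. /b/ is a stop between vowels /u/ and /o/, so it spirantizes to the fricative [v]. /naozoshabikubo/ → naozoshavixuvo.
Rule 5 (final vowel raising): /o/ is a mid vowel in word-final position, so it raises to [u]. /naozoshavixuvo/ → naozoshavixuvu.

naozoshavixuvu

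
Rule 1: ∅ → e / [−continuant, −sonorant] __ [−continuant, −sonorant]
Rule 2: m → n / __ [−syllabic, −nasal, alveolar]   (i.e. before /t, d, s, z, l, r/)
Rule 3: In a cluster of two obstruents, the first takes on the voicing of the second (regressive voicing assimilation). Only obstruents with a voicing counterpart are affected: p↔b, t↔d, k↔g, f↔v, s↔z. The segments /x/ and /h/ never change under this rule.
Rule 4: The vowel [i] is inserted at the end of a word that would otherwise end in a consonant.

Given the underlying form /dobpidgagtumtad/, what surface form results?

dobepidegagetuntadi

Rule 1 (stop-cluster e-epenthesis): /b/ and /p/ form a stop–stop cluster, so [e] is inserted between them. /d/ and /g/ form a stop–stop cluster, so [e] is inserted between them. /g/ and /t/ form a stop–stop cluster, so [e] is inserted between them. /dobpidgagtumtad/ → dobepidegagetumtad.
Rule 2 (nasal place assimilation): /m/ precedes the alveolar consonant /t/, so it assimilates in place to [n]. /dobepidegagetumtad/ → dobepidegagetuntad.
Rule 3 (regressive voicing assimilation): no segment meets the environment; /dobepidegagetuntad/ is unchanged.
Rule 4 (final i-epenthesis): the form ends in the consonant /d/, so [i] is inserted word-finally. /dobepidegagetuntad/ → dobepidegagetuntadi.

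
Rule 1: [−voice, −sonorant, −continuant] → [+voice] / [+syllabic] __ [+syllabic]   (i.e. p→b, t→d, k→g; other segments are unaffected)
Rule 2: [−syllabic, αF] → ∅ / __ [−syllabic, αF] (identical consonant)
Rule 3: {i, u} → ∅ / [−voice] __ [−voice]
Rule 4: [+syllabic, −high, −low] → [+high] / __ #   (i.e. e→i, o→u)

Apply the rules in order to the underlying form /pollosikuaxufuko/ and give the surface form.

polosiguaxfugu

Rule 1 (intervocalic voicing): /k/ is a voiceless stop between vowels /i/ and /u/, so it voices to [g]. /k/ is a voiceless stop between vowels /u/ and /o/, so it voices to [g]. /pollosikuaxufuko/ → pollosiguaxufugo.
Rule 2 (degemination): /ll/ is a geminate; the first /l/ deletes. /pollosiguaxufugo/ → polosiguaxufugo.
Rule 3 (high vowel syncope): /u/ is a high vowel flanked by voiceless consonants /x/ and /f/, so it deletes. /polosiguaxufugo/ → polosiguaxfugo.
Rule 4 (final vowel raising): /o/ is a mid vowel in word-final position, so it raises to [u]. /polosiguaxfugo/ → polosiguaxfugu.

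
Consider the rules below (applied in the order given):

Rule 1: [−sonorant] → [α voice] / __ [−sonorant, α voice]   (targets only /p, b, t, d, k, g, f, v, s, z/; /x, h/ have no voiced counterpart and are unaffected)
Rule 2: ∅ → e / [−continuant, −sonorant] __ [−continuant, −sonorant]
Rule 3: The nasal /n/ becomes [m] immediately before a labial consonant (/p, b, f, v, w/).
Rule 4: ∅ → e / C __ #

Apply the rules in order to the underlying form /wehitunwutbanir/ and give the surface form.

Rule 1 (regressive voicing assimilation): /t/ precedes the voiced obstruent /b/, so it voices to [d] by assimilation. /wehitunwutbanir/ → wehitunwudbanir.
Rule 2 (stop-cluster e-epenthesis): /d/ and /b/ form a stop–stop cluster, so [e] is inserted between them. /wehitunwudbanir/ → wehitunwudebanir.
Rule 3 (nasal place assimilation): /n/ precedes the labial consonant /w/, so it assimilates in place to [m]. /wehitunwudebanir/ → wehitumwudebanir.
Rule 4 (final e-epenthesis): the form ends in the consonant /r/, so [e] is inserted word-finally. /wehitumwudebanir/ → wehitumwudebanire.

wehitumwudebanire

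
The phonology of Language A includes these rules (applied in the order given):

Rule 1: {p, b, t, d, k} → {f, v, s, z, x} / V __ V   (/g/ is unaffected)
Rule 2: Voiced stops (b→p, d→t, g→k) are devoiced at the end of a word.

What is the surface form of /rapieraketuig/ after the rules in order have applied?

Rule 1 (intervocalic spirantization): /p/ is a stop between vowels /a/ and /i/, so it spirantizes to the fricative [f]. /k/ is a stop between vowels /a/ and /e/, so it spirantizes to the fricative [x]. /t/ is a stop between vowels /e/ and /u/, so it spirantizes to the fricative [s]. /rapieraketuig/ → rafieraxesuig.
Rule 2 (final devoicing): /g/ is a voiced stop in word-final position, so it devoices to [k]. /rafieraxesuig/ → rafieraxesuik.

rafieraxesuik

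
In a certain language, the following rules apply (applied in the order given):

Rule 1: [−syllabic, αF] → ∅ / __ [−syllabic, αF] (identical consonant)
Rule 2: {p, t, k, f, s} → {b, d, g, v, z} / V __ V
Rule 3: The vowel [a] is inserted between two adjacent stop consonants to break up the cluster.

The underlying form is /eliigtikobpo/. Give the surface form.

eliigatigobapo

Rule 1 (degemination): no segment meets the environment; /eliigtikobpo/ is unchanged.
Rule 2 (intervocalic voicing): /k/ is a voiceless obstruent between vowels /i/ and /o/, so it voices to [g]. /eliigtikobpo/ → eliigtigobpo.
Rule 3 (stop-cluster a-epenthesis): /g/ and /t/ form a stop–stop cluster, so [a] is inserted between them. /b/ and /p/ form a stop–stop cluster, so [a] is inserted between them. /eliigtigobpo/ → eliigatigobapo.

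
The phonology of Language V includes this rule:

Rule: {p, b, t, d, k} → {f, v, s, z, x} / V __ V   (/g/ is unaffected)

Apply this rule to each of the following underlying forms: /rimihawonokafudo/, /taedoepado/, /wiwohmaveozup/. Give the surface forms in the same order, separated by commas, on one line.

/rimihawonokafudo/: /k/ is a stop between vowels /o/ and /a/, so it spirantizes to the fricative [x]. /d/ is a stop between vowels /u/ and /o/, so it spirantizes to the fricative [z]. → [rimihawonoxafuzo].
/taedoepado/: /d/ is a stop between vowels /e/ and /o/, so it spirantizes to the fricative [z]. /p/ is a stop between vowels /e/ and /a/, so it spirantizes to the fricative [f]. /d/ is a stop between vowels /a/ and /o/, so it spirantizes to the fricative [z]. → [taezoefazo].
/wiwohmaveozup/: the rule's environment is not met; surfaces unchanged as [wiwohmaveozup].

rimihawonoxafuzo, taezoefazo, wiwohmaveozup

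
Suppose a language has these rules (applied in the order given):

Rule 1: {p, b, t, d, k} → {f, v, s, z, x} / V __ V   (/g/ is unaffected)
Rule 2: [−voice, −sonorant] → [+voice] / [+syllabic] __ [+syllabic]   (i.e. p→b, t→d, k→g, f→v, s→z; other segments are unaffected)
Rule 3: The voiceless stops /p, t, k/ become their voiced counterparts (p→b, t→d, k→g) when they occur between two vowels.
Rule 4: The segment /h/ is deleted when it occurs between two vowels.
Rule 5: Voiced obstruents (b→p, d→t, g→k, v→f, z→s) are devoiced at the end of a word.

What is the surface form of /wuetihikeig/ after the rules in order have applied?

wueziixeik

Rule 1 (intervocalic spirantization): /t/ is a stop between vowels /e/ and /i/, so it spirantizes to the fricative [s]. /k/ is a stop between vowels /i/ and /e/, so it spirantizes to the fricative [x]. /wuetihikeig/ → wuesihixeig.
Rule 2 (intervocalic voicing): /s/ is a voiceless obstruent between vowels /e/ and /i/, so it voices to [z]. /wuesihixeig/ → wuezihixeig.
Rule 3 (intervocalic voicing): no segment meets the environment; /wuezihixeig/ is unchanged.
Rule 4 (intervocalic h-deletion): /h/ occurs between vowels /i/ and /i/, so it deletes. /wuezihixeig/ → wueziixeig.
Rule 5 (final devoicing): /g/ is a voiced obstruent in word-final position, so it devoices to [k]. /wueziixeig/ → wueziixeik.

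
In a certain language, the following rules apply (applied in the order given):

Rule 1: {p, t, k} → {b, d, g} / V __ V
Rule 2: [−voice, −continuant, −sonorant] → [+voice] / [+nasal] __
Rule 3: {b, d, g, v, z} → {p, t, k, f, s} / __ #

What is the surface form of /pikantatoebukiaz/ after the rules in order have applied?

pigandadoebugias

Rule 1 (intervocalic voicing): /k/ is a voiceless stop between vowels /i/ and /a/, so it voices to [g]. /t/ is a voiceless stop between vowels /a/ and /o/, so it voices to [d]. /k/ is a voiceless stop between vowels /u/ and /i/, so it voices to [g]. /pikantatoebukiaz/ → pigantadoebugiaz.
Rule 2 (post-nasal voicing): /t/ is a voiceless stop immediately after the nasal /n/, so it voices to [d]. /pigantadoebugiaz/ → pigandadoebugiaz.
Rule 3 (final devoicing): /z/ is a voiced obstruent in word-final position, so it devoices to [s]. /pigandadoebugiaz/ → pigandadoebugias.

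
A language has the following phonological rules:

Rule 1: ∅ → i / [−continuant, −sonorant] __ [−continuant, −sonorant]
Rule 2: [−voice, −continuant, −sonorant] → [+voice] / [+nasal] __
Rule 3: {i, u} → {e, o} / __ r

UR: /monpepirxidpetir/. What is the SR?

Rule 1 (stop-cluster i-epenthesis): /d/ and /p/ form a stop–stop cluster, so [i] is inserted between them. /monpepirxidpetir/ → monpepirxidipetir.
Rule 2 (post-nasal voicing): /p/ is a voiceless stop immediately after the nasal /n/, so it voices to [b]. /monpepirxidipetir/ → monbepirxidipetir.
Rule 3 (pre-rhotic lowering): /i/ is a high vowel immediately before /r/, so it lowers to [e]. /i/ is a high vowel immediately before /r/, so it lowers to [e]. /monbepirxidipetir/ → monbeperxidipeter.

monbeperxidipeter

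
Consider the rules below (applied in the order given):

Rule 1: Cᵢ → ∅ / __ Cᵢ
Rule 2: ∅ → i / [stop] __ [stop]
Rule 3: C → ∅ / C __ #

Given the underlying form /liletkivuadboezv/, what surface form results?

liletikivuadiboez

Rule 1 (degemination): no segment meets the environment; /liletkivuadboezv/ is unchanged.
Rule 2 (stop-cluster i-epenthesis): /t/ and /k/ form a stop–stop cluster, so [i] is inserted between them. /d/ and /b/ form a stop–stop cluster, so [i] is inserted between them. /liletkivuadboezv/ → liletikivuadiboezv.
Rule 3 (final cluster simplification): /v/ is the second consonant of a word-final cluster /zv/, so it deletes. /liletikivuadiboezv/ → liletikivuadiboez.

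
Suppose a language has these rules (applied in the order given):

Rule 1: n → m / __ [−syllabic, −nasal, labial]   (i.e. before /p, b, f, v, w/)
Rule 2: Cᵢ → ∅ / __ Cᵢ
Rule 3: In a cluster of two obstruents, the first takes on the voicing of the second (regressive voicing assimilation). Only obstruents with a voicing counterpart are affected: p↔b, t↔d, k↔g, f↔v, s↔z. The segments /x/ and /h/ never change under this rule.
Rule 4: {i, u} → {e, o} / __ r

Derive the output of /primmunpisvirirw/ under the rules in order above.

primumpizvererw

Rule 1 (nasal place assimilation): /n/ precedes the labial consonant /p/, so it assimilates in place to [m]. /primmunpisvirirw/ → primmumpisvirirw.
Rule 2 (degemination): /mm/ is a geminate; the first /m/ deletes. /primmumpisvirirw/ → primumpisvirirw.
Rule 3 (regressive voicing assimilation): /s/ precedes the voiced obstruent /v/, so it voices to [z] by assimilation. /primumpisvirirw/ → primumpizvirirw.
Rule 4 (pre-rhotic lowering): /i/ is a high vowel immediately before /r/, so it lowers to [e]. /i/ is a high vowel immediately before /r/, so it lowers to [e]. /primumpizvirirw/ → primumpizvererw.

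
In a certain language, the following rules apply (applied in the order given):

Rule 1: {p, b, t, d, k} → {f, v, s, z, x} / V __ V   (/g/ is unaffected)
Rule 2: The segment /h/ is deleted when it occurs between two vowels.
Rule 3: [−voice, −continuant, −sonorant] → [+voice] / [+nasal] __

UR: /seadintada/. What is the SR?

Rule 1 (intervocalic spirantization): /d/ is a stop between vowels /a/ and /i/, so it spirantizes to the fricative [z]. /d/ is a stop between vowels /a/ and /a/, so it spirantizes to the fricative [z]. /seadintada/ → seazintaza.
Rule 2 (intervocalic h-deletion): no segment meets the environment; /seazintaza/ is unchanged.
Rule 3 (post-nasal voicing): /t/ is a voiceless stop immediately after the nasal /n/, so it voices to [d]. /seazintaza/ → seazindaza.

seazindaza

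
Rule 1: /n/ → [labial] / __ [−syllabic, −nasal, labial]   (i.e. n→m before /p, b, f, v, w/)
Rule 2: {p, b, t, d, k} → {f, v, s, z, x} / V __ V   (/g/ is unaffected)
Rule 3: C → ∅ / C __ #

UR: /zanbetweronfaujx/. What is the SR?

zambetweromfauj

Rule 1 (nasal place assimilation): /n/ precedes the labial consonant /b/, so it assimilates in place to [m]. /n/ precedes the labial consonant /f/, so it assimilates in place to [m]. /zanbetweronfaujx/ → zambetweromfaujx.
Rule 2 (intervocalic spirantization): no segment meets the environment; /zambetweromfaujx/ is unchanged.
Rule 3 (final cluster simplification): /x/ is the second consonant of a word-final cluster /jx/, so it deletes. /zambetweromfaujx/ → zambetweromfauj.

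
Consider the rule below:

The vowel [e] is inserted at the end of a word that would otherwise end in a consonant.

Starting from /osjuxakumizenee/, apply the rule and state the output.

osjuxakumizenee

No segment of /osjuxakumizenee/ meets the structural description of the rule, so the form surfaces unchanged.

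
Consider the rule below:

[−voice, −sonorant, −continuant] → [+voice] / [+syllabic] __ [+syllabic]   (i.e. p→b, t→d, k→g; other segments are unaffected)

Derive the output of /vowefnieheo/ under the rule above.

vowefnieheo

No segment of /vowefnieheo/ meets the structural description of the rule, so the form surfaces unchanged.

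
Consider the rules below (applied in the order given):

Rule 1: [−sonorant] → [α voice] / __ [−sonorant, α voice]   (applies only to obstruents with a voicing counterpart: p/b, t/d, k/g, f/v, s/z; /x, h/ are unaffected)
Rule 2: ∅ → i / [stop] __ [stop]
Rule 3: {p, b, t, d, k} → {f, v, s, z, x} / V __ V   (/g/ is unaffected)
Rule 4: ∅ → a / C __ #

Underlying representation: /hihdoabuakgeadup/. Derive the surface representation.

Rule 1 (regressive voicing assimilation): /k/ precedes the voiced obstruent /g/, so it voices to [g] by assimilation. /hihdoabuakgeadup/ → hihdoabuaggeadup.
Rule 2 (stop-cluster i-epenthesis): /g/ and /g/ form a stop–stop cluster, so [i] is inserted between them. /hihdoabuaggeadup/ → hihdoabuagigeadup.
Rule 3 (intervocalic spirantization): /b/ is a stop between vowels /a/ and /u/, so it spirantizes to the fricative [v]. /d/ is a stop between vowels /a/ and /u/, so it spirantizes to the fricative [z]. /hihdoabuagigeadup/ → hihdoavuagigeazup.
Rule 4 (final a-epenthesis): the form ends in the consonant /p/, so [a] is inserted word-finally. /hihdoavuagigeazup/ → hihdoavuagigeazupa.

hihdoavuagigeazupa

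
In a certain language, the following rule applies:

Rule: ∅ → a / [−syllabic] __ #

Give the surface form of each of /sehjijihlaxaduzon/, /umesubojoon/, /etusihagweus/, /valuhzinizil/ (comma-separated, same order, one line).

sehjijihlaxaduzona, umesubojoona, etusihagweusa, valuhzinizila

/sehjijihlaxaduzon/: the form ends in the consonant /n/, so [a] is inserted word-finally. → [sehjijihlaxaduzona].
/umesubojoon/: the form ends in the consonant /n/, so [a] is inserted word-finally. → [umesubojoona].
/etusihagweus/: the form ends in the consonant /s/, so [a] is inserted word-finally. → [etusihagweusa].
/valuhzinizil/: the form ends in the consonant /l/, so [a] is inserted word-finally. → [valuhzinizila].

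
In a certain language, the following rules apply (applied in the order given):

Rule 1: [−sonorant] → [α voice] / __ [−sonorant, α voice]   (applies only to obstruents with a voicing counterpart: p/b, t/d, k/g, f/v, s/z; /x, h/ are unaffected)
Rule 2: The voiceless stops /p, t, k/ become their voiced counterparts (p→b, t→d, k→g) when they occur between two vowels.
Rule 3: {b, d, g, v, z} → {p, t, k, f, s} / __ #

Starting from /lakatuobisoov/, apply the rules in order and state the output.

Rule 1 (regressive voicing assimilation): no segment meets the environment; /lakatuobisoov/ is unchanged.
Rule 2 (intervocalic voicing): /k/ is a voiceless stop between vowels /a/ and /a/, so it voices to [g]. /t/ is a voiceless stop between vowels /a/ and /u/, so it voices to [d]. /lakatuobisoov/ → lagaduobisoov.
Rule 3 (final devoicing): /v/ is a voiced obstruent in word-final position, so it devoices to [f]. /lagaduobisoov/ → lagaduobisoof.

lagaduobisoof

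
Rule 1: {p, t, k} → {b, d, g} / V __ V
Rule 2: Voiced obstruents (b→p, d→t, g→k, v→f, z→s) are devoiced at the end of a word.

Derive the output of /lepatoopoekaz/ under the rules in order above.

Rule 1 (intervocalic voicing): /p/ is a voiceless stop between vowels /e/ and /a/, so it voices to [b]. /t/ is a voiceless stop between vowels /a/ and /o/, so it voices to [d]. /p/ is a voiceless stop between vowels /o/ and /o/, so it voices to [b]. /k/ is a voiceless stop between vowels /e/ and /a/, so it voices to [g]. /lepatoopoekaz/ → lebadooboegaz.
Rule 2 (final devoicing): /z/ is a voiced obstruent in word-final position, so it devoices to [s]. /lebadooboegaz/ → lebadooboegas.

lebadooboegas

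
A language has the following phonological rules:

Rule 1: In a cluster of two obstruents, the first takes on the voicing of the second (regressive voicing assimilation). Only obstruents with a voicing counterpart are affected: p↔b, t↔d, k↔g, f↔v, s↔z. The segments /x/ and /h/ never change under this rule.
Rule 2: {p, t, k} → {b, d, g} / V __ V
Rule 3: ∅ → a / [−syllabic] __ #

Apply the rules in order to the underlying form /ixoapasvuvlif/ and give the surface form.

Rule 1 (regressive voicing assimilation): /s/ precedes the voiced obstruent /v/, so it voices to [z] by assimilation. /ixoapasvuvlif/ → ixoapazvuvlif.
Rule 2 (intervocalic voicing): /p/ is a voiceless stop between vowels /a/ and /a/, so it voices to [b]. /ixoapazvuvlif/ → ixoabazvuvlif.
Rule 3 (final a-epenthesis): the form ends in the consonant /f/, so [a] is inserted word-finally. /ixoabazvuvlif/ → ixoabazvuvlifa.

ixoabazvuvlifa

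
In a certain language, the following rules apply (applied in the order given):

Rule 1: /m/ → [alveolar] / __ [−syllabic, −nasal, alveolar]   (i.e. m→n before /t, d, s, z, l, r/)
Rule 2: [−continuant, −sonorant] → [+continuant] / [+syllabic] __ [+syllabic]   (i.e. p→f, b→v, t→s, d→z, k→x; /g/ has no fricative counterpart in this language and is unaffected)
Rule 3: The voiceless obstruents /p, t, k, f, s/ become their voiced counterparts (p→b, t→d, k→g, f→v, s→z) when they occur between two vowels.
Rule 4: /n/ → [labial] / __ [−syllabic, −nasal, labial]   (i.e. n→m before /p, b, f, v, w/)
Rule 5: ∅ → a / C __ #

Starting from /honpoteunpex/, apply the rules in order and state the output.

hompozeumpexa

Rule 1 (nasal place assimilation): no segment meets the environment; /honpoteunpex/ is unchanged.
Rule 2 (intervocalic spirantization): /t/ is a stop between vowels /o/ and /e/, so it spirantizes to the fricative [s]. /honpoteunpex/ → honposeunpex.
Rule 3 (intervocalic voicing): /s/ is a voiceless obstruent between vowels /o/ and /e/, so it voices to [z]. /honposeunpex/ → honpozeunpex.
Rule 4 (nasal place assimilation): /n/ precedes the labial consonant /p/, so it assimilates in place to [m]. /n/ precedes the labial consonant /p/, so it assimilates in place to [m]. /honpozeunpex/ → hompozeumpex.
Rule 5 (final a-epenthesis): the form ends in the consonant /x/, so [a] is inserted word-finally. /hompozeumpex/ → hompozeumpexa.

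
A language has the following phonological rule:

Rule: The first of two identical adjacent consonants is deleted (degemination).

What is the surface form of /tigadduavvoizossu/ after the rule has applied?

/dd/ is a geminate; the first /d/ deletes.
/vv/ is a geminate; the first /v/ deletes.
/ss/ is a geminate; the first /s/ deletes.
Surface form: [tigaduavoizosu].

tigaduavoizosu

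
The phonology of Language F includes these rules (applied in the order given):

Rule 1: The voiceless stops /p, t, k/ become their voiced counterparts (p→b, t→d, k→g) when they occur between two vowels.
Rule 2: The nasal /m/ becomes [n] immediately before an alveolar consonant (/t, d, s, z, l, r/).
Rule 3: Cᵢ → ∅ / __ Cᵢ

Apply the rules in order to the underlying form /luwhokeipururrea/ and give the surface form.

luwhogeibururea

Rule 1 (intervocalic voicing): /k/ is a voiceless stop between vowels /o/ and /e/, so it voices to [g]. /p/ is a voiceless stop between vowels /i/ and /u/, so it voices to [b]. /luwhokeipururrea/ → luwhogeibururrea.
Rule 2 (nasal place assimilation): no segment meets the environment; /luwhogeibururrea/ is unchanged.
Rule 3 (degemination): /rr/ is a geminate; the first /r/ deletes. /luwhogeibururrea/ → luwhogeibururea.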